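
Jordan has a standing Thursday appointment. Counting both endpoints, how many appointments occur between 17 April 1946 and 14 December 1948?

17 April 1946 is a Wednesday.
From 17 April 1946 to 14 December 1948 is 973 days inclusive.
973 = 7 × 139, so the span is exactly 139 full weeks.
Each full week contributes one Thursday: 139 so far.
Total: 139.

139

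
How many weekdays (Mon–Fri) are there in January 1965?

21

January 1, 1965 is a Friday.
That's 31 days from start to end, counting both.
31 = 7 × 4 + 3, so there are 4 full weeks plus 3 extra days.
Each full week contributes 5 weekdays (Mon–Fri): 4 × 5 = 20.
The 3 extra days are Friday, Saturday, Sunday — 1 of them qualifies.
Total: 20 + 1 = 21.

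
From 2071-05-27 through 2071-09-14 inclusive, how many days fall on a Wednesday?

2071-05-27 is a Wednesday.
From 2071-05-27 to 2071-09-14 is 111 days inclusive.
111 = 7 × 15 + 6, so there are 15 full weeks plus 6 extra days.
Each full week contributes one Wednesday: 15 so far.
The 6 extra days are Wednesday, Thursday, Friday, Saturday, Sunday, Monday — 1 of them qualifies.
Total: 15 + 1 = 16.

16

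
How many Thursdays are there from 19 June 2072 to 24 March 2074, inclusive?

92

19 June 2072 is a Sunday.
The range spans 644 days (inclusive of both endpoints).
644 = 7 × 92, so the span is exactly 92 full weeks.
Each full week contributes one Thursday: 92 so far.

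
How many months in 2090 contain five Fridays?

4

A month has five Fridays exactly when Friday falls within its first (length − 28) days.
Jan: 31 days, starts Sun → 5 of Sun, Mon, Tue
Feb: 28 days, starts Wed → 5 of (none)
Mar: 31 days, starts Wed → 5 of Wed, Thu, Fri ✓
Apr: 30 days, starts Sat → 5 of Sat, Sun
May: 31 days, starts Mon → 5 of Mon, Tue, Wed
Jun: 30 days, starts Thu → 5 of Thu, Fri ✓
Jul: 31 days, starts Sat → 5 of Sat, Sun, Mon
Aug: 31 days, starts Tue → 5 of Tue, Wed, Thu
Sep: 30 days, starts Fri → 5 of Fri, Sat ✓
Oct: 31 days, starts Sun → 5 of Sun, Mon, Tue
Nov: 30 days, starts Wed → 5 of Wed, Thu
Dec: 31 days, starts Fri → 5 of Fri, Sat, Sun ✓
Months with five Fridays: Mar, Jun, Sep, Dec.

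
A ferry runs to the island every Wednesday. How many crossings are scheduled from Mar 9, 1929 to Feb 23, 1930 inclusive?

50

Mar 9, 1929 is a Saturday.
That's 352 days from start to end, counting both.
352 = 7 × 50 + 2, so there are 50 full weeks plus 2 extra days.
Each full week contributes one Wednesday: 50 so far.
The 2 extra days are Saturday, Sunday — none qualify.
Total: 50 + 0 = 50.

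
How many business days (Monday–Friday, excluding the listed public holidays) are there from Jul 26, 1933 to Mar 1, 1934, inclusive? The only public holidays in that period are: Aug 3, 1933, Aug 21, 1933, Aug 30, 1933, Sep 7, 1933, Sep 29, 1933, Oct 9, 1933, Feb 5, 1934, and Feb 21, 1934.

149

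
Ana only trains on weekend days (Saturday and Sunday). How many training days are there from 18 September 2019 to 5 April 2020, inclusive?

18 September 2019 is a Wednesday.
That's 201 days from start to end, counting both.
201 = 7 × 28 + 5, so there are 28 full weeks plus 5 extra days.
Each full week contributes 2 weekend days (Sat, Sun): 28 × 2 = 56.
The 5 extra days are Wed, Thu, Fri, Sat, Sun — 2 of them qualify.
Total: 56 + 2 = 58.

58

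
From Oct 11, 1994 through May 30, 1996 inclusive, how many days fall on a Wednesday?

86 Wednesdays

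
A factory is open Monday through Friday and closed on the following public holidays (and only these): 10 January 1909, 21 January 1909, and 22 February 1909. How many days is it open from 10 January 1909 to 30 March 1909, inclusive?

55

10 January 1909 is a Sunday.
From 10 January 1909 to 30 March 1909 is 80 days inclusive.
80 = 7 × 11 + 3, so there are 11 full weeks plus 3 extra days.
Each full week contributes 5 weekdays (Mon–Fri): 11 × 5 = 55.
The 3 extra days are Sun, Mon, Tue — 2 of them qualify.
Total: 55 + 2 = 57.
Holidays: 10 January 1909 (Sun); 21 January 1909 (Thu); 22 February 1909 (Mon).
2 of the 3 holidays fall on weekdays; the rest are weekends and were already excluded.
Business days: 57 − 2 = 55.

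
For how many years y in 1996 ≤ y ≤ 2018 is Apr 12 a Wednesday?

3

Day of week of April 12 in each year:
1996: Fri, 1997: Sat, 1998: Sun, 1999: Mon, 2000: Wed ✓, 2001: Thu, 2002: Fri, 2003: Sat, 2004: Mon, 2005: Tue, 2006: Wed ✓, 2007: Thu, 2008: Sat, 2009: Sun, 2010: Mon, 2011: Tue, 2012: Thu, 2013: Fri, 2014: Sat, 2015: Sun, 2016: Tue, 2017: Wed ✓, 2018: Thu
Wednesdays: 2000, 2006, 2017.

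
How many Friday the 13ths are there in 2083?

1

The 13th falls on a Friday when the month's 13th has weekday Fri.
Jan 13 is Wed; Feb 13 is Sat; Mar 13 is Sat; Apr 13 is Tue; May 13 is Thu; Jun 13 is Sun; Jul 13 is Tue; Aug 13 is Fri ✓; Sep 13 is Mon; Oct 13 is Wed; Nov 13 is Sat; Dec 13 is Mon.
Friday the 13ths: Aug.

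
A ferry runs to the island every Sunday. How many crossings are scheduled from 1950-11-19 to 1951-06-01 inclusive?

28

1950-11-19 is a Sunday.
From 1950-11-19 to 1951-06-01 is 195 days inclusive.
195 = 7 × 27 + 6, so there are 27 full weeks plus 6 extra days.
Each full week contributes one Sunday: 27 so far.
The 6 extra days are Sun, Mon, Tue, Wed, Thu, Fri — 1 of them qualifies.
Total: 27 + 1 = 28.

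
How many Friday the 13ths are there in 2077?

The 13th falls on a Friday when the month's 13th has weekday Fri.
Jan 13 is Wed; Feb 13 is Sat; Mar 13 is Sat; Apr 13 is Tue; May 13 is Thu; Jun 13 is Sun; Jul 13 is Tue; Aug 13 is Fri ✓; Sep 13 is Mon; Oct 13 is Wed; Nov 13 is Sat; Dec 13 is Mon.
Friday the 13ths: Aug.

1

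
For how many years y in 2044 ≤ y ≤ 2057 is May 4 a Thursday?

Day of week of May 4 in each year:
2044: Wed, 2045: Thu ✓, 2046: Fri, 2047: Sat, 2048: Mon, 2049: Tue, 2050: Wed, 2051: Thu ✓, 2052: Sat, 2053: Sun, 2054: Mon, 2055: Tue, 2056: Thu ✓, 2057: Fri
Thursdays: 2045, 2051, 2056.

3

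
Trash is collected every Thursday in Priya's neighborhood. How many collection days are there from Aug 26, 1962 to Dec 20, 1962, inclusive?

17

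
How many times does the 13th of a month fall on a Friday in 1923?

2

The 13th falls on a Friday when the month's 13th has weekday Fri.
Jan 13 is Sat; Feb 13 is Tue; Mar 13 is Tue; Apr 13 is Fri ✓; May 13 is Sun; Jun 13 is Wed; Jul 13 is Fri ✓; Aug 13 is Mon; Sep 13 is Thu; Oct 13 is Sat; Nov 13 is Tue; Dec 13 is Thu.
Friday the 13ths: Apr, Jul.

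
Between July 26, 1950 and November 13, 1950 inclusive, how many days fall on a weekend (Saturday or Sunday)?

32

July 26, 1950 is a Wednesday.
The range spans 111 days (inclusive of both endpoints).
111 = 7 × 15 + 6, so there are 15 full weeks plus 6 extra days.
Each full week contributes 2 weekend days (Sat, Sun): 15 × 2 = 30.
The 6 extra days are Wed, Thu, Fri, Sat, Sun, Mon — 2 of them qualify.
Total: 30 + 2 = 32.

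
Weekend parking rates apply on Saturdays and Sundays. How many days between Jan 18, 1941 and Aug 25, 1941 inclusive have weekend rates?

Jan 18, 1941 is a Saturday.
That's 220 days from start to end, counting both.
220 = 7 × 31 + 3, so there are 31 full weeks plus 3 extra days.
Each full week contributes 2 weekend days (Sat, Sun): 31 × 2 = 62.
The 3 extra days are Sat, Sun, Mon — 2 of them qualify.
Total: 62 + 2 = 64.

64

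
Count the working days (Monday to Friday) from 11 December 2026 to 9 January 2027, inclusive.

11 December 2026 is a Friday.
From 11 December 2026 to 9 January 2027 is 30 days inclusive.
30 = 7 × 4 + 2, so there are 4 full weeks plus 2 extra days.
Each full week contributes 5 weekdays (Mon–Fri): 4 × 5 = 20.
The 2 extra days are Friday, Saturday — 1 of them qualifies.
Total: 20 + 1 = 21.

21 weekdays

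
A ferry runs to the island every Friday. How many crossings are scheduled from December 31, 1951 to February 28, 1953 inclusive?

61 Fridays

December 31, 1951 is a Monday.
The range spans 426 days (inclusive of both endpoints).
426 = 7 × 60 + 6, so there are 60 full weeks plus 6 extra days.
Each full week contributes one Friday: 60 so far.
The 6 extra days are Mon, Tue, Wed, Thu, Fri, Sat — 1 of them qualifies.
Total: 60 + 1 = 61.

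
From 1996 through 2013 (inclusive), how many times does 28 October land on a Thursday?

3

Day of week of October 28 in each year:
1996: Mon, 1997: Tue, 1998: Wed, 1999: Thu ✓, 2000: Sat, 2001: Sun, 2002: Mon, 2003: Tue, 2004: Thu ✓, 2005: Fri, 2006: Sat, 2007: Sun, 2008: Tue, 2009: Wed, 2010: Thu ✓, 2011: Fri, 2012: Sun, 2013: Mon
Thursdays: 1999, 2004, 2010.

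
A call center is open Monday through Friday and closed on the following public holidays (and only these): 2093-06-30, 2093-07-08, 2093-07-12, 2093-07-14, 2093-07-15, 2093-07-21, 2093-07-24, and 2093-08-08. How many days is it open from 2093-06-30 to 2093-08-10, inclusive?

24

2093-06-30 is a Tuesday.
The range spans 42 days (inclusive of both endpoints).
42 = 7 × 6, so the span is exactly 6 full weeks.
Each full week contributes 5 weekdays (Mon–Fri): 6 × 5 = 30.
Total: 30.
Holidays: 2093-06-30 (Tue); 2093-07-08 (Wed); 2093-07-12 (Sun); 2093-07-14 (Tue); 2093-07-15 (Wed); 2093-07-21 (Tue); 2093-07-24 (Fri); 2093-08-08 (Sat).
6 of the 8 holidays fall on weekdays; the rest are weekends and were already excluded.
Business days: 30 − 6 = 24.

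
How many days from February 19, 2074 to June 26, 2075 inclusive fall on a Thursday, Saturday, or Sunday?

210

February 19, 2074 is a Monday.
That's 493 days from start to end, counting both.
493 = 7 × 70 + 3, so there are 70 full weeks plus 3 extra days.
Each full week contributes 3 days from the set (Thu, Sat, Sun): 70 × 3 = 210.
The 3 extra days are Monday, Tuesday, Wednesday — none qualify.
Total: 210 + 0 = 210.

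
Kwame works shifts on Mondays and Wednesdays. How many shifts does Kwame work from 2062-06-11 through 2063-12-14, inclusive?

158

2062-06-11 is a Sunday.
From 2062-06-11 to 2063-12-14 is 552 days inclusive.
552 = 7 × 78 + 6, so there are 78 full weeks plus 6 extra days.
Each full week contributes 2 days from the set (Mon, Wed): 78 × 2 = 156.
The 6 extra days are Sunday, Monday, Tuesday, Wednesday, Thursday, Friday — 2 of them qualify.
Total: 156 + 2 = 158.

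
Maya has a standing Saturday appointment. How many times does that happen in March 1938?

March 1, 1938 is a Tuesday.
From March 1, 1938 to March 31, 1938 is 31 days inclusive.
31 = 7 × 4 + 3, so there are 4 full weeks plus 3 extra days.
Each full week contributes one Saturday: 4 so far.
The 3 extra days are Tue, Wed, Thu — none qualify.
Total: 4 + 0 = 4.

4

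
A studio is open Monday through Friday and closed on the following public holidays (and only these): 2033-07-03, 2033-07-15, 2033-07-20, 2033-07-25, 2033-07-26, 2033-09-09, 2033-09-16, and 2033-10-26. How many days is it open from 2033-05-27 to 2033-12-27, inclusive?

146

2033-05-27 is a Friday.
From 2033-05-27 to 2033-12-27 is 215 days inclusive.
215 = 7 × 30 + 5, so there are 30 full weeks plus 5 extra days.
Each full week contributes 5 weekdays (Mon–Fri): 30 × 5 = 150.
The 5 extra days are Friday, Saturday, Sunday, Monday, Tuesday — 3 of them qualify.
Total: 150 + 3 = 153.
Holidays: 2033-07-03 (Sun); 2033-07-15 (Fri); 2033-07-20 (Wed); 2033-07-25 (Mon); 2033-07-26 (Tue); 2033-09-09 (Fri); 2033-09-16 (Fri); 2033-10-26 (Wed).
7 of the 8 holidays fall on weekdays; the rest are weekends and were already excluded.
Business days: 153 − 7 = 146.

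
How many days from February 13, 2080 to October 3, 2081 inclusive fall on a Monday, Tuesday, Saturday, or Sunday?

February 13, 2080 is a Tuesday.
From February 13, 2080 to October 3, 2081 is 599 days inclusive.
599 = 7 × 85 + 4, so there are 85 full weeks plus 4 extra days.
Each full week contributes 4 days from the set (Mon, Tue, Sat, Sun): 85 × 4 = 340.
The 4 extra days are Tuesday, Wednesday, Thursday, Friday — 1 of them qualifies.
Total: 340 + 1 = 341.

341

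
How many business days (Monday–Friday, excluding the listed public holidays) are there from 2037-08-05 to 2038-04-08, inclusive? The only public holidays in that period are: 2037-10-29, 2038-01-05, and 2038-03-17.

2037-08-05 is a Wednesday.
That's 247 days from start to end, counting both.
247 = 7 × 35 + 2, so there are 35 full weeks plus 2 extra days.
Each full week contributes 5 weekdays (Mon–Fri): 35 × 5 = 175.
The 2 extra days are Wed, Thu — 2 of them qualify.
Total: 175 + 2 = 177.
Holidays: 2037-10-29 (Thu); 2038-01-05 (Tue); 2038-03-17 (Wed).
All 3 holidays fall on weekdays, so subtract 3.
Business days: 177 − 3 = 174.

174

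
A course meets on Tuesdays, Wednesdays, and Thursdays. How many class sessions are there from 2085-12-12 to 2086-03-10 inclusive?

2085-12-12 is a Wednesday.
The range spans 89 days (inclusive of both endpoints).
89 = 7 × 12 + 5, so there are 12 full weeks plus 5 extra days.
Each full week contributes 3 days from the set (Tue, Wed, Thu): 12 × 3 = 36.
The 5 extra days are Wednesday, Thursday, Friday, Saturday, Sunday — 2 of them qualify.
Total: 36 + 2 = 38.

38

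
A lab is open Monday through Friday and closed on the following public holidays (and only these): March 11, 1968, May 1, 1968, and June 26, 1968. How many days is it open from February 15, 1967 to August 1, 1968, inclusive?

February 15, 1967 is a Wednesday.
From February 15, 1967 to August 1, 1968 is 534 days inclusive.
534 = 7 × 76 + 2, so there are 76 full weeks plus 2 extra days.
Each full week contributes 5 weekdays (Mon–Fri): 76 × 5 = 380.
The 2 extra days are Wednesday, Thursday — 2 of them qualify.
Total: 380 + 2 = 382.
Holidays: March 11, 1968 (Mon); May 1, 1968 (Wed); June 26, 1968 (Wed).
All 3 holidays fall on weekdays, so subtract 3.
Business days: 382 − 3 = 379.

379 business days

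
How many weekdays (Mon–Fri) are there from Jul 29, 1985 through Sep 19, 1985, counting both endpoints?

Jul 29, 1985 is a Monday.
The range spans 53 days (inclusive of both endpoints).
53 = 7 × 7 + 4, so there are 7 full weeks plus 4 extra days.
Each full week contributes 5 weekdays (Mon–Fri): 7 × 5 = 35.
The 4 extra days are Mon, Tue, Wed, Thu — 4 of them qualify.
Total: 35 + 4 = 39.

39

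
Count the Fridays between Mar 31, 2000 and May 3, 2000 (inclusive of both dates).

5

Mar 31, 2000 is a Friday.
From Mar 31, 2000 to May 3, 2000 is 34 days inclusive.
34 = 7 × 4 + 6, so there are 4 full weeks plus 6 extra days.
Each full week contributes one Friday: 4 so far.
The 6 extra days are Fri, Sat, Sun, Mon, Tue, Wed — 1 of them qualifies.
Total: 4 + 1 = 5.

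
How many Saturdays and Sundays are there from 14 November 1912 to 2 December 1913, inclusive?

110

14 November 1912 is a Thursday.
The range spans 384 days (inclusive of both endpoints).
384 = 7 × 54 + 6, so there are 54 full weeks plus 6 extra days.
Each full week contributes 2 weekend days (Sat, Sun): 54 × 2 = 108.
The 6 extra days are Thursday, Friday, Saturday, Sunday, Monday, Tuesday — 2 of them qualify.
Total: 108 + 2 = 110.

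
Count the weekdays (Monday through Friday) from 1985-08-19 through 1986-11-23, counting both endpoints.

330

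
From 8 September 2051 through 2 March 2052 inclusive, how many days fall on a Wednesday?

8 September 2051 is a Friday.
From 8 September 2051 to 2 March 2052 is 177 days inclusive.
177 = 7 × 25 + 2, so there are 25 full weeks plus 2 extra days.
Each full week contributes one Wednesday: 25 so far.
The 2 extra days are Fri, Sat — none qualify.
Total: 25 + 0 = 25.

25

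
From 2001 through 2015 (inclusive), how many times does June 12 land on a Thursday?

Day of week of June 12 in each year:
2001: Tue, 2002: Wed, 2003: Thu ✓, 2004: Sat, 2005: Sun, 2006: Mon, 2007: Tue, 2008: Thu ✓, 2009: Fri, 2010: Sat, 2011: Sun, 2012: Tue, 2013: Wed, 2014: Thu ✓, 2015: Fri
Thursdays: 2003, 2008, 2014.

3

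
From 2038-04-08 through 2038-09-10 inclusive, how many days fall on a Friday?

23

2038-04-08 is a Thursday.
The range spans 156 days (inclusive of both endpoints).
156 = 7 × 22 + 2, so there are 22 full weeks plus 2 extra days.
Each full week contributes one Friday: 22 so far.
The 2 extra days are Thursday, Friday — 1 of them qualifies.
Total: 22 + 1 = 23.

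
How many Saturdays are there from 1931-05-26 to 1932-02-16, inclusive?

38

1931-05-26 is a Tuesday.
That's 267 days from start to end, counting both.
267 = 7 × 38 + 1, so there are 38 full weeks plus 1 extra day.
Each full week contributes one Saturday: 38 so far.
The 1 extra day is Tue — none qualify.
Total: 38 + 0 = 38.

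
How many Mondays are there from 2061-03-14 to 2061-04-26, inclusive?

7 Mondays

2061-03-14 is a Monday.
That's 44 days from start to end, counting both.
44 = 7 × 6 + 2, so there are 6 full weeks plus 2 extra days.
Each full week contributes one Monday: 6 so far.
The 2 extra days are Monday, Tuesday — 1 of them qualifies.
Total: 6 + 1 = 7.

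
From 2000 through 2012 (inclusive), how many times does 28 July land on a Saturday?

3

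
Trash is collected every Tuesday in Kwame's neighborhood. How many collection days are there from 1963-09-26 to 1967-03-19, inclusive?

181 Tuesdays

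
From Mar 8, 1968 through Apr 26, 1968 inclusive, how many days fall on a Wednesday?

Mar 8, 1968 is a Friday.
The range spans 50 days (inclusive of both endpoints).
50 = 7 × 7 + 1, so there are 7 full weeks plus 1 extra day.
Each full week contributes one Wednesday: 7 so far.
The 1 extra day is Fri — none qualify.
Total: 7 + 0 = 7.

7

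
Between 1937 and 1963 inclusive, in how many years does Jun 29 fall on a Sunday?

4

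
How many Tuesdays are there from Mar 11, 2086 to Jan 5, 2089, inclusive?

148 Tuesdays

Mar 11, 2086 is a Monday.
From Mar 11, 2086 to Jan 5, 2089 is 1032 days inclusive.
1032 = 7 × 147 + 3, so there are 147 full weeks plus 3 extra days.
Each full week contributes one Tuesday: 147 so far.
The 3 extra days are Mon, Tue, Wed — 1 of them qualifies.
Total: 147 + 1 = 148.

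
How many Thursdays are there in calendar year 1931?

January 1, 1931 is a Thursday.
From January 1, 1931 to December 31, 1931 is 365 days inclusive.
365 = 7 × 52 + 1, so there are 52 full weeks plus 1 extra day.
Each full week contributes one Thursday: 52 so far.
The 1 extra day is Thu — 1 of them qualifies.
Total: 52 + 1 = 53.

53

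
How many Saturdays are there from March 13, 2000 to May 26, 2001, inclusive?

63 Saturdays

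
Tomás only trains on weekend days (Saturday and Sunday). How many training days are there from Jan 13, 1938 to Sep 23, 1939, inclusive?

Jan 13, 1938 is a Thursday.
The range spans 619 days (inclusive of both endpoints).
619 = 7 × 88 + 3, so there are 88 full weeks plus 3 extra days.
Each full week contributes 2 weekend days (Sat, Sun): 88 × 2 = 176.
The 3 extra days are Thursday, Friday, Saturday — 1 of them qualifies.
Total: 176 + 1 = 177.

177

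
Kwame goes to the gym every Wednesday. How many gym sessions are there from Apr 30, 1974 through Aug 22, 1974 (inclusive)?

17

Apr 30, 1974 is a Tuesday.
From Apr 30, 1974 to Aug 22, 1974 is 115 days inclusive.
115 = 7 × 16 + 3, so there are 16 full weeks plus 3 extra days.
Each full week contributes one Wednesday: 16 so far.
The 3 extra days are Tuesday, Wednesday, Thursday — 1 of them qualifies.
Total: 16 + 1 = 17.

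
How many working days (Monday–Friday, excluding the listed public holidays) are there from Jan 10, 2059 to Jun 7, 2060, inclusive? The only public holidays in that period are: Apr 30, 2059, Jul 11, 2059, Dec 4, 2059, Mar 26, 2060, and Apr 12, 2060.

Jan 10, 2059 is a Friday.
That's 515 days from start to end, counting both.
515 = 7 × 73 + 4, so there are 73 full weeks plus 4 extra days.
Each full week contributes 5 weekdays (Mon–Fri): 73 × 5 = 365.
The 4 extra days are Friday, Saturday, Sunday, Monday — 2 of them qualify.
Total: 365 + 2 = 367.
Holidays: Apr 30, 2059 (Wed); Jul 11, 2059 (Fri); Dec 4, 2059 (Thu); Mar 26, 2060 (Fri); Apr 12, 2060 (Mon).
All 5 holidays fall on weekdays, so subtract 5.
Business days: 367 − 5 = 362.

362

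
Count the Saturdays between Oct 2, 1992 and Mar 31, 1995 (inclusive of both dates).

130

Oct 2, 1992 is a Friday.
From Oct 2, 1992 to Mar 31, 1995 is 911 days inclusive.
911 = 7 × 130 + 1, so there are 130 full weeks plus 1 extra day.
Each full week contributes one Saturday: 130 so far.
The 1 extra day is Friday — none qualify.
Total: 130 + 0 = 130.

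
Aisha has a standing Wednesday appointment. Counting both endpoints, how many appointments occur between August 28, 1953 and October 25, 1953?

August 28, 1953 is a Friday.
The range spans 59 days (inclusive of both endpoints).
59 = 7 × 8 + 3, so there are 8 full weeks plus 3 extra days.
Each full week contributes one Wednesday: 8 so far.
The 3 extra days are Fri, Sat, Sun — none qualify.
Total: 8 + 0 = 8.

8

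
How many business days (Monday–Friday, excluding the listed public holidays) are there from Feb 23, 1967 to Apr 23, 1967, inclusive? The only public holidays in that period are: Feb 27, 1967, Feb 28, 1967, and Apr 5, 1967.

39 business days

Feb 23, 1967 is a Thursday.
From Feb 23, 1967 to Apr 23, 1967 is 60 days inclusive.
60 = 7 × 8 + 4, so there are 8 full weeks plus 4 extra days.
Each full week contributes 5 weekdays (Mon–Fri): 8 × 5 = 40.
The 4 extra days are Thursday, Friday, Saturday, Sunday — 2 of them qualify.
Total: 40 + 2 = 42.
Holidays: Feb 27, 1967 (Mon); Feb 28, 1967 (Tue); Apr 5, 1967 (Wed).
All 3 holidays fall on weekdays, so subtract 3.
Business days: 42 − 3 = 39.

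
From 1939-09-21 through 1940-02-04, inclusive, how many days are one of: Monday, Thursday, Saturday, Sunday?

1939-09-21 is a Thursday.
From 1939-09-21 to 1940-02-04 is 137 days inclusive.
137 = 7 × 19 + 4, so there are 19 full weeks plus 4 extra days.
Each full week contributes 4 days from the set (Mon, Thu, Sat, Sun): 19 × 4 = 76.
The 4 extra days are Thursday, Friday, Saturday, Sunday — 3 of them qualify.
Total: 76 + 3 = 79.

79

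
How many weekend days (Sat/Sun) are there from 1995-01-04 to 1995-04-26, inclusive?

32

1995-01-04 is a Wednesday.
From 1995-01-04 to 1995-04-26 is 113 days inclusive.
113 = 7 × 16 + 1, so there are 16 full weeks plus 1 extra day.
Each full week contributes 2 weekend days (Sat, Sun): 16 × 2 = 32.
The 1 extra day is Wednesday — none qualify.
Total: 32 + 0 = 32.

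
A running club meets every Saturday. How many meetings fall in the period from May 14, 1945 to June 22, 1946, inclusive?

58 Saturdays

May 14, 1945 is a Monday.
The range spans 405 days (inclusive of both endpoints).
405 = 7 × 57 + 6, so there are 57 full weeks plus 6 extra days.
Each full week contributes one Saturday: 57 so far.
The 6 extra days are Mon, Tue, Wed, Thu, Fri, Sat — 1 of them qualifies.
Total: 57 + 1 = 58.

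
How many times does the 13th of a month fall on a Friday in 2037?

3

The 13th falls on a Friday when the month's 13th has weekday Fri.
Jan 13 is Tue; Feb 13 is Fri ✓; Mar 13 is Fri ✓; Apr 13 is Mon; May 13 is Wed; Jun 13 is Sat; Jul 13 is Mon; Aug 13 is Thu; Sep 13 is Sun; Oct 13 is Tue; Nov 13 is Fri ✓; Dec 13 is Sun.
Friday the 13ths: Feb, Mar, Nov.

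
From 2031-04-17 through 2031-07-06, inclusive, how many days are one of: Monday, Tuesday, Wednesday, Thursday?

45

2031-04-17 is a Thursday.
That's 81 days from start to end, counting both.
81 = 7 × 11 + 4, so there are 11 full weeks plus 4 extra days.
Each full week contributes 4 days from the set (Mon, Tue, Wed, Thu): 11 × 4 = 44.
The 4 extra days are Thu, Fri, Sat, Sun — 1 of them qualifies.
Total: 44 + 1 = 45.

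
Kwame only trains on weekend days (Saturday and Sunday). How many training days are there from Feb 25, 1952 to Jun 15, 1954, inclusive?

Feb 25, 1952 is a Monday.
That's 842 days from start to end, counting both.
842 = 7 × 120 + 2, so there are 120 full weeks plus 2 extra days.
Each full week contributes 2 weekend days (Sat, Sun): 120 × 2 = 240.
The 2 extra days are Monday, Tuesday — none qualify.
Total: 240 + 0 = 240.

240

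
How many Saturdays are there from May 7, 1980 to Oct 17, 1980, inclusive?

May 7, 1980 is a Wednesday.
The range spans 164 days (inclusive of both endpoints).
164 = 7 × 23 + 3, so there are 23 full weeks plus 3 extra days.
Each full week contributes one Saturday: 23 so far.
The 3 extra days are Wed, Thu, Fri — none qualify.
Total: 23 + 0 = 23.

23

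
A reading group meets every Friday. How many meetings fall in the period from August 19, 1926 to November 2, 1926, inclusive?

August 19, 1926 is a Thursday.
The range spans 76 days (inclusive of both endpoints).
76 = 7 × 10 + 6, so there are 10 full weeks plus 6 extra days.
Each full week contributes one Friday: 10 so far.
The 6 extra days are Thursday, Friday, Saturday, Sunday, Monday, Tuesday — 1 of them qualifies.
Total: 10 + 1 = 11.

11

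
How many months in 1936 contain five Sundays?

4

A month has five Sundays exactly when Sunday falls within its first (length − 28) days.
Jan: 31 days, starts Wed → 5 of Wed, Thu, Fri
Feb: 29 days, starts Sat → 5 of Sat
Mar: 31 days, starts Sun → 5 of Sun, Mon, Tue ✓
Apr: 30 days, starts Wed → 5 of Wed, Thu
May: 31 days, starts Fri → 5 of Fri, Sat, Sun ✓
Jun: 30 days, starts Mon → 5 of Mon, Tue
Jul: 31 days, starts Wed → 5 of Wed, Thu, Fri
Aug: 31 days, starts Sat → 5 of Sat, Sun, Mon ✓
Sep: 30 days, starts Tue → 5 of Tue, Wed
Oct: 31 days, starts Thu → 5 of Thu, Fri, Sat
Nov: 30 days, starts Sun → 5 of Sun, Mon ✓
Dec: 31 days, starts Tue → 5 of Tue, Wed, Thu
Months with five Sundays: Mar, May, Aug, Nov.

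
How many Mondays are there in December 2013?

1 December 2013 is a Sunday.
The range spans 31 days (inclusive of both endpoints).
31 = 7 × 4 + 3, so there are 4 full weeks plus 3 extra days.
Each full week contributes one Monday: 4 so far.
The 3 extra days are Sunday, Monday, Tuesday — 1 of them qualifies.
Total: 4 + 1 = 5.

5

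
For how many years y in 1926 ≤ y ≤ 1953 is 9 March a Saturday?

Day of week of March 9 in each year:
1926: Tue, 1927: Wed, 1928: Fri, 1929: Sat ✓, 1930: Sun, 1931: Mon, 1932: Wed, 1933: Thu, 1934: Fri, 1935: Sat ✓, 1936: Mon, 1937: Tue, 1938: Wed, 1939: Thu, 1940: Sat ✓, 1941: Sun, 1942: Mon, 1943: Tue, 1944: Thu, 1945: Fri, 1946: Sat ✓, 1947: Sun, 1948: Tue, 1949: Wed, 1950: Thu, 1951: Fri, 1952: Sun, 1953: Mon
Saturdays: 1929, 1935, 1940, 1946.

4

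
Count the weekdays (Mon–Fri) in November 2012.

2012-11-01 is a Thursday.
The range spans 30 days (inclusive of both endpoints).
30 = 7 × 4 + 2, so there are 4 full weeks plus 2 extra days.
Each full week contributes 5 weekdays (Mon–Fri): 4 × 5 = 20.
The 2 extra days are Thursday, Friday — 2 of them qualify.
Total: 20 + 2 = 22.

22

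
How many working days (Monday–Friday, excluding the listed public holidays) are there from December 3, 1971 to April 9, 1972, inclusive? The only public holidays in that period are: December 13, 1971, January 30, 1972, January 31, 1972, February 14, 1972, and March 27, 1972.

87

December 3, 1971 is a Friday.
From December 3, 1971 to April 9, 1972 is 129 days inclusive.
129 = 7 × 18 + 3, so there are 18 full weeks plus 3 extra days.
Each full week contributes 5 weekdays (Mon–Fri): 18 × 5 = 90.
The 3 extra days are Friday, Saturday, Sunday — 1 of them qualifies.
Total: 90 + 1 = 91.
Holidays: December 13, 1971 (Mon); January 30, 1972 (Sun); January 31, 1972 (Mon); February 14, 1972 (Mon); March 27, 1972 (Mon).
4 of the 5 holidays fall on weekdays; the rest are weekends and were already excluded.
Business days: 91 − 4 = 87.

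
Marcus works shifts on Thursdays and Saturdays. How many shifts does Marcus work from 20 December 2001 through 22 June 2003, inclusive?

20 December 2001 is a Thursday.
From 20 December 2001 to 22 June 2003 is 550 days inclusive.
550 = 7 × 78 + 4, so there are 78 full weeks plus 4 extra days.
Each full week contributes 2 days from the set (Thu, Sat): 78 × 2 = 156.
The 4 extra days are Thu, Fri, Sat, Sun — 2 of them qualify.
Total: 156 + 2 = 158.

158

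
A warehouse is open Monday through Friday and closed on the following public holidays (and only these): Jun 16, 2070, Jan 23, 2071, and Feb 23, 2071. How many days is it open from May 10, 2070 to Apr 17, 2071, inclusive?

242

May 10, 2070 is a Saturday.
From May 10, 2070 to Apr 17, 2071 is 343 days inclusive.
343 = 7 × 49, so the span is exactly 49 full weeks.
Each full week contributes 5 weekdays (Mon–Fri): 49 × 5 = 245.
Holidays: Jun 16, 2070 (Mon); Jan 23, 2071 (Fri); Feb 23, 2071 (Mon).
All 3 holidays fall on weekdays, so subtract 3.
Business days: 245 − 3 = 242.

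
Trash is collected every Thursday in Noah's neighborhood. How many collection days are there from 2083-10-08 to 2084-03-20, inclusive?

23

2083-10-08 is a Friday.
That's 165 days from start to end, counting both.
165 = 7 × 23 + 4, so there are 23 full weeks plus 4 extra days.
Each full week contributes one Thursday: 23 so far.
The 4 extra days are Friday, Saturday, Sunday, Monday — none qualify.
Total: 23 + 0 = 23.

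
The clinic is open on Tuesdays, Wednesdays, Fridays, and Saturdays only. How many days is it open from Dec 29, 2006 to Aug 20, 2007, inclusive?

Dec 29, 2006 is a Friday.
The range spans 235 days (inclusive of both endpoints).
235 = 7 × 33 + 4, so there are 33 full weeks plus 4 extra days.
Each full week contributes 4 days from the set (Tue, Wed, Fri, Sat): 33 × 4 = 132.
The 4 extra days are Friday, Saturday, Sunday, Monday — 2 of them qualify.
Total: 132 + 2 = 134.

134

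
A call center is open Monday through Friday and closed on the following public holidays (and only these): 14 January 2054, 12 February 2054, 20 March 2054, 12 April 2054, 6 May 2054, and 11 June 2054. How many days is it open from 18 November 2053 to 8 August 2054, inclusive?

18 November 2053 is a Tuesday.
That's 264 days from start to end, counting both.
264 = 7 × 37 + 5, so there are 37 full weeks plus 5 extra days.
Each full week contributes 5 weekdays (Mon–Fri): 37 × 5 = 185.
The 5 extra days are Tue, Wed, Thu, Fri, Sat — 4 of them qualify.
Total: 185 + 4 = 189.
Holidays: 14 January 2054 (Wed); 12 February 2054 (Thu); 20 March 2054 (Fri); 12 April 2054 (Sun); 6 May 2054 (Wed); 11 June 2054 (Thu).
5 of the 6 holidays fall on weekdays; the rest are weekends and were already excluded.
Business days: 189 − 5 = 184.

184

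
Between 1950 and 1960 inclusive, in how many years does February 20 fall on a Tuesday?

1

Day of week of February 20 in each year:
1950: Mon, 1951: Tue ✓, 1952: Wed, 1953: Fri, 1954: Sat, 1955: Sun, 1956: Mon, 1957: Wed, 1958: Thu, 1959: Fri, 1960: Sat
Tuesdays: 1951.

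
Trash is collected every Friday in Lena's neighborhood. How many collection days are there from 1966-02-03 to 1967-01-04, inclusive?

1966-02-03 is a Thursday.
From 1966-02-03 to 1967-01-04 is 336 days inclusive.
336 = 7 × 48, so the span is exactly 48 full weeks.
Each full week contributes one Friday: 48 so far.

48 Fridays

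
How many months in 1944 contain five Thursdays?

4

A month has five Thursdays exactly when Thursday falls within its first (length − 28) days.
Jan: 31 days, starts Sat → 5 of Sat, Sun, Mon
Feb: 29 days, starts Tue → 5 of Tue
Mar: 31 days, starts Wed → 5 of Wed, Thu, Fri ✓
Apr: 30 days, starts Sat → 5 of Sat, Sun
May: 31 days, starts Mon → 5 of Mon, Tue, Wed
Jun: 30 days, starts Thu → 5 of Thu, Fri ✓
Jul: 31 days, starts Sat → 5 of Sat, Sun, Mon
Aug: 31 days, starts Tue → 5 of Tue, Wed, Thu ✓
Sep: 30 days, starts Fri → 5 of Fri, Sat
Oct: 31 days, starts Sun → 5 of Sun, Mon, Tue
Nov: 30 days, starts Wed → 5 of Wed, Thu ✓
Dec: 31 days, starts Fri → 5 of Fri, Sat, Sun
Months with five Thursdays: Mar, Jun, Aug, Nov.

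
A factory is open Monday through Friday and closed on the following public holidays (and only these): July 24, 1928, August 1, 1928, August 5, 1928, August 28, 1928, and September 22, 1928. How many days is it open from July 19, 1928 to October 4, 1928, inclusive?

July 19, 1928 is a Thursday.
That's 78 days from start to end, counting both.
78 = 7 × 11 + 1, so there are 11 full weeks plus 1 extra day.
Each full week contributes 5 weekdays (Mon–Fri): 11 × 5 = 55.
The 1 extra day is Thu — 1 of them qualifies.
Total: 55 + 1 = 56.
Holidays: July 24, 1928 (Tue); August 1, 1928 (Wed); August 5, 1928 (Sun); August 28, 1928 (Tue); September 22, 1928 (Sat).
3 of the 5 holidays fall on weekdays; the rest are weekends and were already excluded.
Business days: 56 − 3 = 53.

53 working days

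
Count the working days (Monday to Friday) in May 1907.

1907-05-01 is a Wednesday.
That's 31 days from start to end, counting both.
31 = 7 × 4 + 3, so there are 4 full weeks plus 3 extra days.
Each full week contributes 5 weekdays (Mon–Fri): 4 × 5 = 20.
The 3 extra days are Wednesday, Thursday, Friday — 3 of them qualify.
Total: 20 + 3 = 23.

23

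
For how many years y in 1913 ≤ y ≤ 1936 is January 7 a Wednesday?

Day of week of January 7 in each year:
1913: Tue, 1914: Wed ✓, 1915: Thu, 1916: Fri, 1917: Sun, 1918: Mon, 1919: Tue, 1920: Wed ✓, 1921: Fri, 1922: Sat, 1923: Sun, 1924: Mon, 1925: Wed ✓, 1926: Thu, 1927: Fri, 1928: Sat, 1929: Mon, 1930: Tue, 1931: Wed ✓, 1932: Thu, 1933: Sat, 1934: Sun, 1935: Mon, 1936: Tue
Wednesdays: 1914, 1920, 1925, 1931.

4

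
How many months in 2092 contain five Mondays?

4

A month has five Mondays exactly when Monday falls within its first (length − 28) days.
Jan: 31 days, starts Tue → 5 of Tue, Wed, Thu
Feb: 29 days, starts Fri → 5 of Fri
Mar: 31 days, starts Sat → 5 of Sat, Sun, Mon ✓
Apr: 30 days, starts Tue → 5 of Tue, Wed
May: 31 days, starts Thu → 5 of Thu, Fri, Sat
Jun: 30 days, starts Sun → 5 of Sun, Mon ✓
Jul: 31 days, starts Tue → 5 of Tue, Wed, Thu
Aug: 31 days, starts Fri → 5 of Fri, Sat, Sun
Sep: 30 days, starts Mon → 5 of Mon, Tue ✓
Oct: 31 days, starts Wed → 5 of Wed, Thu, Fri
Nov: 30 days, starts Sat → 5 of Sat, Sun
Dec: 31 days, starts Mon → 5 of Mon, Tue, Wed ✓
Months with five Mondays: Mar, Jun, Sep, Dec.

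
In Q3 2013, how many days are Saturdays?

13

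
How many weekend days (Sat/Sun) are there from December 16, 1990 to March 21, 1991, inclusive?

December 16, 1990 is a Sunday.
From December 16, 1990 to March 21, 1991 is 96 days inclusive.
96 = 7 × 13 + 5, so there are 13 full weeks plus 5 extra days.
Each full week contributes 2 weekend days (Sat, Sun): 13 × 2 = 26.
The 5 extra days are Sun, Mon, Tue, Wed, Thu — 1 of them qualifies.
Total: 26 + 1 = 27.

27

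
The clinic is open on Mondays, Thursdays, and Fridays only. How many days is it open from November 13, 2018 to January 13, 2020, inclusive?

183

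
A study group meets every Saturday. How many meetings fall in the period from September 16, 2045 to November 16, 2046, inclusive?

September 16, 2045 is a Saturday.
That's 427 days from start to end, counting both.
427 = 7 × 61, so the span is exactly 61 full weeks.
Each full week contributes one Saturday: 61 so far.

61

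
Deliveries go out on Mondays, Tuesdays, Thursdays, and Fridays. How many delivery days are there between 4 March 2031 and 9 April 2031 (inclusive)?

4 March 2031 is a Tuesday.
The range spans 37 days (inclusive of both endpoints).
37 = 7 × 5 + 2, so there are 5 full weeks plus 2 extra days.
Each full week contributes 4 days from the set (Mon, Tue, Thu, Fri): 5 × 4 = 20.
The 2 extra days are Tue, Wed — 1 of them qualifies.
Total: 20 + 1 = 21.

21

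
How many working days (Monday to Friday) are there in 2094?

261 weekdays

1 January 2094 is a Friday.
From 1 January 2094 to 31 December 2094 is 365 days inclusive.
365 = 7 × 52 + 1, so there are 52 full weeks plus 1 extra day.
Each full week contributes 5 weekdays (Mon–Fri): 52 × 5 = 260.
The 1 extra day is Friday — 1 of them qualifies.
Total: 260 + 1 = 261.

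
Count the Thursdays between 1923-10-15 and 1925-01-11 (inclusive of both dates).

65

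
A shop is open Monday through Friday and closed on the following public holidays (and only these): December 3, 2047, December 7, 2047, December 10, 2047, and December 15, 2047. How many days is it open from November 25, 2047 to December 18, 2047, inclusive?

16

November 25, 2047 is a Monday.
That's 24 days from start to end, counting both.
24 = 7 × 3 + 3, so there are 3 full weeks plus 3 extra days.
Each full week contributes 5 weekdays (Mon–Fri): 3 × 5 = 15.
The 3 extra days are Monday, Tuesday, Wednesday — 3 of them qualify.
Total: 15 + 3 = 18.
Holidays: December 3, 2047 (Tue); December 7, 2047 (Sat); December 10, 2047 (Tue); December 15, 2047 (Sun).
2 of the 4 holidays fall on weekdays; the rest are weekends and were already excluded.
Business days: 18 − 2 = 16.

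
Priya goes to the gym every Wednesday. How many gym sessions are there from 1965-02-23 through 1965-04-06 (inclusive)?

6

1965-02-23 is a Tuesday.
That's 43 days from start to end, counting both.
43 = 7 × 6 + 1, so there are 6 full weeks plus 1 extra day.
Each full week contributes one Wednesday: 6 so far.
The 1 extra day is Tuesday — none qualify.
Total: 6 + 0 = 6.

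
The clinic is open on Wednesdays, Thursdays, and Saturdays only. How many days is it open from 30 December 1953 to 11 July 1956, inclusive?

397

30 December 1953 is a Wednesday.
That's 925 days from start to end, counting both.
925 = 7 × 132 + 1, so there are 132 full weeks plus 1 extra day.
Each full week contributes 3 days from the set (Wed, Thu, Sat): 132 × 3 = 396.
The 1 extra day is Wed — 1 of them qualifies.
Total: 396 + 1 = 397.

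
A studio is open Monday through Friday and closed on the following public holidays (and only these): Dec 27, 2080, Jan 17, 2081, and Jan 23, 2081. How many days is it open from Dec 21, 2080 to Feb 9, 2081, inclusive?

32 working days

Dec 21, 2080 is a Saturday.
The range spans 51 days (inclusive of both endpoints).
51 = 7 × 7 + 2, so there are 7 full weeks plus 2 extra days.
Each full week contributes 5 weekdays (Mon–Fri): 7 × 5 = 35.
The 2 extra days are Saturday, Sunday — none qualify.
Total: 35 + 0 = 35.
Holidays: Dec 27, 2080 (Fri); Jan 17, 2081 (Fri); Jan 23, 2081 (Thu).
All 3 holidays fall on weekdays, so subtract 3.
Business days: 35 − 3 = 32.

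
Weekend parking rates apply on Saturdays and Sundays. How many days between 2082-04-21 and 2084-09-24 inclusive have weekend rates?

254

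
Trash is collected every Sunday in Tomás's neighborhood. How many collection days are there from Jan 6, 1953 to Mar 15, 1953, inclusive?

Jan 6, 1953 is a Tuesday.
From Jan 6, 1953 to Mar 15, 1953 is 69 days inclusive.
69 = 7 × 9 + 6, so there are 9 full weeks plus 6 extra days.
Each full week contributes one Sunday: 9 so far.
The 6 extra days are Tue, Wed, Thu, Fri, Sat, Sun — 1 of them qualifies.
Total: 9 + 1 = 10.

10 Sundays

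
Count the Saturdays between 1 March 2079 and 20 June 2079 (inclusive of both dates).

1 March 2079 is a Wednesday.
That's 112 days from start to end, counting both.
112 = 7 × 16, so the span is exactly 16 full weeks.
Each full week contributes one Saturday: 16 so far.
Total: 16.

16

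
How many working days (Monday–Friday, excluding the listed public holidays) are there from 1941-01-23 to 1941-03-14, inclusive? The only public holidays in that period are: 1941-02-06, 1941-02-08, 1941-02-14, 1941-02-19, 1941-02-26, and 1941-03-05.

32 working days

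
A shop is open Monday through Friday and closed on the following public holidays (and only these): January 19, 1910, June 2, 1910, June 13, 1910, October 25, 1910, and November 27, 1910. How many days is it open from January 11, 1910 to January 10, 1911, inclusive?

January 11, 1910 is a Tuesday.
From January 11, 1910 to January 10, 1911 is 365 days inclusive.
365 = 7 × 52 + 1, so there are 52 full weeks plus 1 extra day.
Each full week contributes 5 weekdays (Mon–Fri): 52 × 5 = 260.
The 1 extra day is Tue — 1 of them qualifies.
Total: 260 + 1 = 261.
Holidays: January 19, 1910 (Wed); June 2, 1910 (Thu); June 13, 1910 (Mon); October 25, 1910 (Tue); November 27, 1910 (Sun).
4 of the 5 holidays fall on weekdays; the rest are weekends and were already excluded.
Business days: 261 − 4 = 257.

257 working days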